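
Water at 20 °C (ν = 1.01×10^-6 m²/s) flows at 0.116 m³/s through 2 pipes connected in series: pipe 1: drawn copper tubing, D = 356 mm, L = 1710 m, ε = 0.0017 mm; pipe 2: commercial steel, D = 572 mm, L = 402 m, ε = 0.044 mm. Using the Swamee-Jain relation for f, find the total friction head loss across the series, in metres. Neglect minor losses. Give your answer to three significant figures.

Pipe 1: V = 1.165 m/s, Re = 4.11×10^5, ε/D = 4.78×10^-6, f = 0.01363, h_1 = f(L/D)V²/2g = 4.533 m
Pipe 2: V = 0.4514 m/s, Re = 2.56×10^5, ε/D = 7.69×10^-5, f = 0.01558, h_2 = f(L/D)V²/2g = 0.1137 m
Series → Q common, losses add: H = Σh = 4.646 m

H ≈ 4.65 m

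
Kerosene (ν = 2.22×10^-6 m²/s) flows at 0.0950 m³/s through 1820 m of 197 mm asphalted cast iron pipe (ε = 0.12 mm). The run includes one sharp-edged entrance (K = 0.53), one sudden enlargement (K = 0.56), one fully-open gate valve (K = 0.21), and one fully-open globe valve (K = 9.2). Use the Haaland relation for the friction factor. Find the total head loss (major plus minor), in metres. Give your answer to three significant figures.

H_L ≈ 91.1 m

V = 4Q/(πD²) = 3.117 m/s; V²/2g = 0.4951 m
Re = 2.77×10^5, ε/D = 6.09×10^-4 → f = 0.01877 (Haaland)
Major: h_f = f(L/D)·V²/2g = 0.01877·9239·0.4951 = 85.86 m
Minor: ΣK = 10.5; h_m = ΣK·V²/2g = 5.199 m
Total H_L = 85.86 + 5.199 = 91.05 m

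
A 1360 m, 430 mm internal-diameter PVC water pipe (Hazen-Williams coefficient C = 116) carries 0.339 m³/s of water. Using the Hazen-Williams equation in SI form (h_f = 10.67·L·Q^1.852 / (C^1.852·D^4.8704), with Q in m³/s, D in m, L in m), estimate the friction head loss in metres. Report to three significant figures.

h_f = 10.67·1360·0.339^1.852 / (116^1.852·0.430^4.8704) = 17.92 m

h_f ≈ 17.9 m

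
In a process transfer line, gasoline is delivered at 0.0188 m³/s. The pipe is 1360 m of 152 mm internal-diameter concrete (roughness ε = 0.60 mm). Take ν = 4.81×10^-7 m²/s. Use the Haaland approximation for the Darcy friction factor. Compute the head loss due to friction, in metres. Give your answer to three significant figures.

V = 4Q/(πD²) = 4·0.0188/(π·0.152²) = 1.036 m/s
Re = VD/ν = 1.036·0.152/4.81×10^-7 = 3.27×10^5 → turbulent
ε/D = 0.60/152 = 0.00395
Haaland: f = 0.02867
h_f = f(L/D)V²/(2g) = 0.02867·(1360/0.152)·1.036²/(2·9.81) = 14.03 m

h_f ≈ 14.0 m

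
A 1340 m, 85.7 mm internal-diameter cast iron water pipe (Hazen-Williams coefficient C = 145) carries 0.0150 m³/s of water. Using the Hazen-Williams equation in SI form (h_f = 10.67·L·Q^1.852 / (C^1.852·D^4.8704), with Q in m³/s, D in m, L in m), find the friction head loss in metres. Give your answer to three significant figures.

h_f = 10.67·1340·0.0150^1.852 / (145^1.852·0.0857^4.8704) = 93.62 m

h_f ≈ 93.6 m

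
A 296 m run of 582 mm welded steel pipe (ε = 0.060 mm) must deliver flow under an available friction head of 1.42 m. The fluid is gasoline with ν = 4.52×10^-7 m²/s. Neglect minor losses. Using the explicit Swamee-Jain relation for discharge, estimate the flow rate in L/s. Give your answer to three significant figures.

Swamee-Jain (Type II): Q = -0.965·√(gD⁵h_f/L)·ln[ε/(3.7D) + √(3.17ν²L/(gD³h_f))]
√(gD⁵h_f/L) = √(9.81·0.582⁵·1.42/296) = 0.05606
ε/(3.7D) = 2.79×10^-5; √(3.17ν²L/(gD³h_f)) = 8.36×10^-6
Q = -0.965·0.05606·ln(3.622×10^-5) = 0.5532 m³/s
Check: V = 2.08 m/s, Re = 2.68×10^6, f = 0.01275, h_f = 1.43 m ≈ 1.42 m ✓

Q ≈ 553 L/s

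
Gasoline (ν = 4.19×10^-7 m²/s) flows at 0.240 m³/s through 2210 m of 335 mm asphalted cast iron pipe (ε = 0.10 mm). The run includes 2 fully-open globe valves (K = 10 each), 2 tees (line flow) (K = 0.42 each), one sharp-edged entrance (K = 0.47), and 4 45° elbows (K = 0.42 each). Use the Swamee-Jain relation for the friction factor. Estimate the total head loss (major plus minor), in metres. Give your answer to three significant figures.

H_L ≈ 46.9 m

V = 4Q/(πD²) = 2.723 m/s; V²/2g = 0.3779 m
Re = 2.18×10^6, ε/D = 2.99×10^-4 → f = 0.01535 (Swamee-Jain)
Major: h_f = f(L/D)·V²/2g = 0.01535·6597·0.3779 = 38.26 m
Minor: ΣK = 23.0; h_m = ΣK·V²/2g = 8.688 m
Total H_L = 38.26 + 8.688 = 46.95 m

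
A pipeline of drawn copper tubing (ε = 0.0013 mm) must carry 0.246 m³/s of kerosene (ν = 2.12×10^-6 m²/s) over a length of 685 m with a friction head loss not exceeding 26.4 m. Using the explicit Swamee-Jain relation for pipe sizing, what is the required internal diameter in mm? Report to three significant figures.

Swamee-Jain (Type III): D = 0.66·[ε^1.25·(LQ²/(gh_f))^4.75 + ν·Q^9.4·(L/(gh_f))^5.2]^0.04
LQ²/(gh_f) = 0.1601; L/(gh_f) = 2.645
Term 1 = ε^1.25·(…)^4.75 = 7.29×10^-12; Term 2 = ν·Q^9.4·(…)^5.2 = 6.28×10^-10
D = 0.66·(7.29×10^-12 + 6.28×10^-10)^0.04 = 0.2829 m = 283 mm
Check: V = 3.91 m/s, Re = 5.22×10^5, f = 0.01307, h_f = 24.7 m ≈ 26.4 m ✓

D ≈ 283 mm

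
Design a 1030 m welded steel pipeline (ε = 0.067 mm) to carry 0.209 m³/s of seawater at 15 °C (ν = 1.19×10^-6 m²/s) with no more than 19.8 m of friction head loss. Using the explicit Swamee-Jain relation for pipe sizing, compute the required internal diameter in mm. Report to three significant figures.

D ≈ 314 mm

Swamee-Jain (Type III): D = 0.66·[ε^1.25·(LQ²/(gh_f))^4.75 + ν·Q^9.4·(L/(gh_f))^5.2]^0.04
LQ²/(gh_f) = 0.2316; L/(gh_f) = 5.303
Term 1 = ε^1.25·(…)^4.75 = 5.83×10^-9; Term 2 = ν·Q^9.4·(…)^5.2 = 2.83×10^-9
D = 0.66·(5.83×10^-9 + 2.83×10^-9)^0.04 = 0.3141 m = 314 mm
Check: V = 2.70 m/s, Re = 7.12×10^5, f = 0.01523, h_f = 18.5 m ≈ 19.8 m ✓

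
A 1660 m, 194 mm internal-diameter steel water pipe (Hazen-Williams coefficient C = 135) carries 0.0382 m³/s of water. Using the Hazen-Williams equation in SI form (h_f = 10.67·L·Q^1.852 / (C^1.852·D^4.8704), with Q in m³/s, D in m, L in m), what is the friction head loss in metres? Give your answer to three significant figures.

h_f = 10.67·1660·0.0382^1.852 / (135^1.852·0.194^4.8704) = 13.98 m

h_f ≈ 14.0 m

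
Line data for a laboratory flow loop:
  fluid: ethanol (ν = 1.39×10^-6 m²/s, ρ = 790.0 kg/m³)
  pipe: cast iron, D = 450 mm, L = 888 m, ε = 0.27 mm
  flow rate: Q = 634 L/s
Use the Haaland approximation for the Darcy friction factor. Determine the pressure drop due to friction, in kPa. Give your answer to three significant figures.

Δp ≈ 220 kPa

V = 4Q/(πD²) = 4·0.634/(π·0.450²) = 3.986 m/s
Re = VD/ν = 3.986·0.450/1.39×10^-6 = 1.29×10^6 → turbulent
ε/D = 0.27/450 = 6.00×10^-4
Haaland: f = 0.01774
h_f = f(L/D)V²/(2g) = 0.01774·(888/0.450)·3.986²/(2·9.81) = 28.35 m
Δp = ρg·h_f = 790.0·9.81·28.35 = 219.7 kPa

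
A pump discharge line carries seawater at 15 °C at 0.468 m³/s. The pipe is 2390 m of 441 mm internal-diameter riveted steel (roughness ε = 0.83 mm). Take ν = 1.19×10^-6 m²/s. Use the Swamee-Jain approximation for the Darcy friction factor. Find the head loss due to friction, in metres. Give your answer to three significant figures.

V = 4Q/(πD²) = 4·0.468/(π·0.441²) = 3.064 m/s
Re = VD/ν = 3.064·0.441/1.19×10^-6 = 1.14×10^6 → turbulent
ε/D = 0.83/441 = 0.00188
Swamee-Jain: f = 0.02329
h_f = f(L/D)V²/(2g) = 0.02329·(2390/0.441)·3.064²/(2·9.81) = 60.39 m

h_f ≈ 60.4 m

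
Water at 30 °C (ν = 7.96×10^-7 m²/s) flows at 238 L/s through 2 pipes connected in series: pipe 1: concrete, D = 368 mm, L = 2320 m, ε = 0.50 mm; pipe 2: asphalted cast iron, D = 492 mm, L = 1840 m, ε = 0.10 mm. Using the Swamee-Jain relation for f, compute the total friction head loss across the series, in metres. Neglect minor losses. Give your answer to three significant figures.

Pipe 1: V = 2.238 m/s, Re = 1.03×10^6, ε/D = 0.00136, f = 0.02150, h_1 = f(L/D)V²/2g = 34.60 m
Pipe 2: V = 1.252 m/s, Re = 7.74×10^5, ε/D = 2.03×10^-4, f = 0.01504, h_2 = f(L/D)V²/2g = 4.492 m
Series → Q common, losses add: H = Σh = 39.09 m

H ≈ 39.1 m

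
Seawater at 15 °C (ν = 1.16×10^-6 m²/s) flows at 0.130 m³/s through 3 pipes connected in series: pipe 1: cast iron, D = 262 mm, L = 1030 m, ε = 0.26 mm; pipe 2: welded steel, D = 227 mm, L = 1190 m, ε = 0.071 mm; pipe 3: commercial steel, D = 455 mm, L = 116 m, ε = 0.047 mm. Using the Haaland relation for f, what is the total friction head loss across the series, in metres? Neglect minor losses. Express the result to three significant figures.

Pipe 1: V = 2.411 m/s, Re = 5.45×10^5, ε/D = 9.92×10^-4, f = 0.02012, h_1 = f(L/D)V²/2g = 23.44 m
Pipe 2: V = 3.212 m/s, Re = 6.29×10^5, ε/D = 3.13×10^-4, f = 0.01604, h_2 = f(L/D)V²/2g = 44.23 m
Pipe 3: V = 0.7995 m/s, Re = 3.14×10^5, ε/D = 1.03×10^-4, f = 0.01517, h_3 = f(L/D)V²/2g = 0.1260 m
Series → Q common, losses add: H = Σh = 67.80 m

H ≈ 67.8 m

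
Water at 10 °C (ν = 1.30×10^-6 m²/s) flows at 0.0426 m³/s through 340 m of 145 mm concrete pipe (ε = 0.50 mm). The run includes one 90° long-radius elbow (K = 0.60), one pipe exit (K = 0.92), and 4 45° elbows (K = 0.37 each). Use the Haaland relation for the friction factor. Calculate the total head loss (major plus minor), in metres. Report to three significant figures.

H_L ≈ 23.0 m

V = 4Q/(πD²) = 2.580 m/s; V²/2g = 0.3392 m
Re = 2.88×10^5, ε/D = 0.00345 → f = 0.02766 (Haaland)
Major: h_f = f(L/D)·V²/2g = 0.02766·2345·0.3392 = 22.00 m
Minor: ΣK = 3.00; h_m = ΣK·V²/2g = 1.018 m
Total H_L = 22.00 + 1.018 = 23.02 m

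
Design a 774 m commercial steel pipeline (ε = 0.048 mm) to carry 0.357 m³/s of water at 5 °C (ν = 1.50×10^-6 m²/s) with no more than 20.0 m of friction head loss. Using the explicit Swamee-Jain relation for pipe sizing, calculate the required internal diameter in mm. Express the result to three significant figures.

D ≈ 360 mm

Swamee-Jain (Type III): D = 0.66·[ε^1.25·(LQ²/(gh_f))^4.75 + ν·Q^9.4·(L/(gh_f))^5.2]^0.04
LQ²/(gh_f) = 0.5028; L/(gh_f) = 3.945
Term 1 = ε^1.25·(…)^4.75 = 1.52×10^-7; Term 2 = ν·Q^9.4·(…)^5.2 = 1.18×10^-7
D = 0.66·(1.52×10^-7 + 1.18×10^-7)^0.04 = 0.3604 m = 360 mm
Check: V = 3.50 m/s, Re = 8.41×10^5, f = 0.01415, h_f = 19.0 m ≈ 20.0 m ✓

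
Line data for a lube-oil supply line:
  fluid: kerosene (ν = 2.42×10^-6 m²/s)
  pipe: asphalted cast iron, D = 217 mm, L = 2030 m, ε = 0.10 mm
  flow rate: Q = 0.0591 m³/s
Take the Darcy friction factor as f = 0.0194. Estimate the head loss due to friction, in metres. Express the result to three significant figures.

h_f ≈ 23.6 m

V = 4Q/(πD²) = 4·0.0591/(π·0.217²) = 1.598 m/s
h_f = f(L/D)V²/(2g) = 0.01940·(2030/0.217)·1.598²/(2·9.81) = 23.62 m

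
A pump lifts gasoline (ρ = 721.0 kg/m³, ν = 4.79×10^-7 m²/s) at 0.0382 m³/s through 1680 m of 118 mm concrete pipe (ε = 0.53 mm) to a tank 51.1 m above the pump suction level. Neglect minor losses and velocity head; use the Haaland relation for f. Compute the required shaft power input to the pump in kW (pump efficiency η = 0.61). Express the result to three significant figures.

P_shaft ≈ 139 kW

V = 4Q/(πD²) = 3.493 m/s; Re = 8.61×10^5; ε/D = 0.00449; f = 0.02957
h_f = f(L/D)V²/2g = 261.8 m
Total head H = z + h_f = 51.1 + 261.8 = 312.9 m
P_hyd = ρgQH = 721.0·9.81·0.0382·312.9 = 84.55 kW
P_shaft = P_hyd/η = 84.55/0.61 = 138.6 kW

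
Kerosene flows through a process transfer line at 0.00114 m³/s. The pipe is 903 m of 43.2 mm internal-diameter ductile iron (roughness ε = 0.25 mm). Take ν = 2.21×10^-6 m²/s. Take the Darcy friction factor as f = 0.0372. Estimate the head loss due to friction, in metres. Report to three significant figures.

h_f ≈ 24.0 m

V = 4Q/(πD²) = 4·0.00114/(π·0.0432²) = 0.7778 m/s
h_f = f(L/D)V²/(2g) = 0.03720·(903/0.0432)·0.7778²/(2·9.81) = 23.97 m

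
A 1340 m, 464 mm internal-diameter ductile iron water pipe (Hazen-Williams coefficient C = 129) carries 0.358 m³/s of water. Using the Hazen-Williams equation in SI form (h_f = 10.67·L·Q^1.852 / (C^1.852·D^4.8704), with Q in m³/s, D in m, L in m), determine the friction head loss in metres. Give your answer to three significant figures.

h_f ≈ 11.1 m

h_f = 10.67·1340·0.358^1.852 / (129^1.852·0.464^4.8704) = 11.08 m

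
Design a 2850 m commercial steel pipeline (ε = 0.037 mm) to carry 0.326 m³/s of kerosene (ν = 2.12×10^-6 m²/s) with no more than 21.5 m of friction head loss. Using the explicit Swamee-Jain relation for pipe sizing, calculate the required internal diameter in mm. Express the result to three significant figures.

D ≈ 447 mm

Swamee-Jain (Type III): D = 0.66·[ε^1.25·(LQ²/(gh_f))^4.75 + ν·Q^9.4·(L/(gh_f))^5.2]^0.04
LQ²/(gh_f) = 1.436; L/(gh_f) = 13.51
Term 1 = ε^1.25·(…)^4.75 = 1.61×10^-5; Term 2 = ν·Q^9.4·(…)^5.2 = 4.27×10^-5
D = 0.66·(1.61×10^-5 + 4.27×10^-5)^0.04 = 0.4470 m = 447 mm
Check: V = 2.08 m/s, Re = 4.38×10^5, f = 0.01450, h_f = 20.3 m ≈ 21.5 m ✓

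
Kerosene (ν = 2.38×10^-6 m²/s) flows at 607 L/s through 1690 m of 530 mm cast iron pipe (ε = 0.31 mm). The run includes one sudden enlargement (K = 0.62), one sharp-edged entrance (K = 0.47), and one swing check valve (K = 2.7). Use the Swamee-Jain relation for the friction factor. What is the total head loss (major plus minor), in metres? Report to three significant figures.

V = 4Q/(πD²) = 2.751 m/s; V²/2g = 0.3858 m
Re = 6.13×10^5, ε/D = 5.85×10^-4 → f = 0.01813 (Swamee-Jain)
Major: h_f = f(L/D)·V²/2g = 0.01813·3189·0.3858 = 22.31 m
Minor: ΣK = 3.79; h_m = ΣK·V²/2g = 1.462 m
Total H_L = 22.31 + 1.462 = 23.77 m

H_L ≈ 23.8 m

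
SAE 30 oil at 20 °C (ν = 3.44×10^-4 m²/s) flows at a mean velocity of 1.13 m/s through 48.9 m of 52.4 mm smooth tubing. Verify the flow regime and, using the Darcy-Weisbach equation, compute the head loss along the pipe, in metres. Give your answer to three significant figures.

h_f ≈ 22.6 m

Re = VD/ν = 1.13·0.05240/3.44×10^-4 = 172 → laminar (Re < 2300)
f = 64/Re = 0.3718
h_f = f(L/D)V²/(2g) = 0.3718·(48.9/0.05240)·1.13²/(2·9.81) = 22.58 m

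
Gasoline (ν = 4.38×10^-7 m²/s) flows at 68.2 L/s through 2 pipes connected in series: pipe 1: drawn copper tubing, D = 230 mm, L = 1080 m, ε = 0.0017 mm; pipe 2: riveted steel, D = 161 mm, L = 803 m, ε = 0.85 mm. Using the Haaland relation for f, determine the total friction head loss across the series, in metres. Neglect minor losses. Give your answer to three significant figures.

H ≈ 96.2 m

Pipe 1: V = 1.641 m/s, Re = 8.62×10^5, ε/D = 7.39×10^-6, f = 0.01200, h_1 = f(L/D)V²/2g = 7.738 m
Pipe 2: V = 3.350 m/s, Re = 1.23×10^6, ε/D = 0.00528, f = 0.03100, h_2 = f(L/D)V²/2g = 88.45 m
Series → Q common, losses add: H = Σh = 96.19 m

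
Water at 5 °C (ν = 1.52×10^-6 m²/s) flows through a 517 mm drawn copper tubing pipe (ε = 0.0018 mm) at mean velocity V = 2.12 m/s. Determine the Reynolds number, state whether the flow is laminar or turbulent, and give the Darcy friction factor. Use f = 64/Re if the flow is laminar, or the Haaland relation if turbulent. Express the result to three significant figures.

Re ≈ 7.21×10^5; turbulent; f ≈ 0.0123

Re = VD/ν = 2.120·0.517/1.52×10^-6 = 7.21×10^5
Re > 4000 → turbulent; ε/D = 3.48×10^-6
Haaland: f = 0.01230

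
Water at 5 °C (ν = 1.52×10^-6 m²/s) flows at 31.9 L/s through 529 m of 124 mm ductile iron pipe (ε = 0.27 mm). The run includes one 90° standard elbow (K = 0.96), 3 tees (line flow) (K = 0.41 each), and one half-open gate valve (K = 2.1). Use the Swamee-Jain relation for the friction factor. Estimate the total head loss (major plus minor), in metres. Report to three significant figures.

H_L ≈ 39.3 m

V = 4Q/(πD²) = 2.642 m/s; V²/2g = 0.3556 m
Re = 2.15×10^5, ε/D = 0.00218 → f = 0.02491 (Swamee-Jain)
Major: h_f = f(L/D)·V²/2g = 0.02491·4266·0.3556 = 37.80 m
Minor: ΣK = 4.29; h_m = ΣK·V²/2g = 1.526 m
Total H_L = 37.80 + 1.526 = 39.32 m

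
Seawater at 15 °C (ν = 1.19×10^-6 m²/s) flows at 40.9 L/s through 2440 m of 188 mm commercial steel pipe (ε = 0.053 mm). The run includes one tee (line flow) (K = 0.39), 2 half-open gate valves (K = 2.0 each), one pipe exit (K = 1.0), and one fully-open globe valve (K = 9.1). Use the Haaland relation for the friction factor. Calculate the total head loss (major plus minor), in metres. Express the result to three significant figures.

H_L ≈ 26.2 m

V = 4Q/(πD²) = 1.473 m/s; V²/2g = 0.1106 m
Re = 2.33×10^5, ε/D = 2.82×10^-4 → f = 0.01710 (Haaland)
Major: h_f = f(L/D)·V²/2g = 0.01710·12979·0.1106 = 24.56 m
Minor: ΣK = 14.5; h_m = ΣK·V²/2g = 1.603 m
Total H_L = 24.56 + 1.603 = 26.16 m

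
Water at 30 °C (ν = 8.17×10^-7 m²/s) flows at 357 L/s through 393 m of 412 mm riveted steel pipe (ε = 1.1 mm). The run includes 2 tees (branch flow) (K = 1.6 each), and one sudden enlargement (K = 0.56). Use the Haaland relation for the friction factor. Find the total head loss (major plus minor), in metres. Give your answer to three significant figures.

V = 4Q/(πD²) = 2.678 m/s; V²/2g = 0.3655 m
Re = 1.35×10^6, ε/D = 0.00267 → f = 0.02548 (Haaland)
Major: h_f = f(L/D)·V²/2g = 0.02548·953.9·0.3655 = 8.882 m
Minor: ΣK = 3.76; h_m = ΣK·V²/2g = 1.374 m
Total H_L = 8.882 + 1.374 = 10.26 m

H_L ≈ 10.3 m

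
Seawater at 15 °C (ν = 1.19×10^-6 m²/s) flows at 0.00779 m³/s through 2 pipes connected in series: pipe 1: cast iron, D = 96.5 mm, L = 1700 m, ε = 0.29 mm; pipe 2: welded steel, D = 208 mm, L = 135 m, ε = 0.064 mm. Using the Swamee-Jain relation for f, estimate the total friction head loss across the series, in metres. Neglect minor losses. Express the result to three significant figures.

H ≈ 28.5 m

Pipe 1: V = 1.065 m/s, Re = 8.64×10^4, ε/D = 0.00301, f = 0.02793, h_1 = f(L/D)V²/2g = 28.45 m
Pipe 2: V = 0.2293 m/s, Re = 4.01×10^4, ε/D = 3.08×10^-4, f = 0.02290, h_2 = f(L/D)V²/2g = 0.03982 m
Series → Q common, losses add: H = Σh = 28.49 m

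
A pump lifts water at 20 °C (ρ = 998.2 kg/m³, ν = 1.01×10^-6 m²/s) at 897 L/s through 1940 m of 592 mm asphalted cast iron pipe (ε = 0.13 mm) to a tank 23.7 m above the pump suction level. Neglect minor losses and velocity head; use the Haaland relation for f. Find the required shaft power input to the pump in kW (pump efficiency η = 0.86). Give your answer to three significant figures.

P_shaft ≈ 504 kW

V = 4Q/(πD²) = 3.259 m/s; Re = 1.91×10^6; ε/D = 2.20×10^-4; f = 0.01446
h_f = f(L/D)V²/2g = 25.64 m
Total head H = z + h_f = 23.7 + 25.64 = 49.34 m
P_hyd = ρgQH = 998.2·9.81·0.897·49.34 = 433.4 kW
P_shaft = P_hyd/η = 433.4/0.86 = 504.0 kW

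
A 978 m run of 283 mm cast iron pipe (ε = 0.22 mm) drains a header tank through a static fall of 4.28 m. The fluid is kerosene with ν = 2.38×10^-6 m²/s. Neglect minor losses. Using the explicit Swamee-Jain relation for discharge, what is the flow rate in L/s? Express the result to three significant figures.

Swamee-Jain (Type II): Q = -0.965·√(gD⁵h_f/L)·ln[ε/(3.7D) + √(3.17ν²L/(gD³h_f))]
√(gD⁵h_f/L) = √(9.81·0.283⁵·4.28/978) = 0.008828
ε/(3.7D) = 2.10×10^-4; √(3.17ν²L/(gD³h_f)) = 1.36×10^-4
Q = -0.965·0.008828·ln(3.459×10^-4) = 0.06789 m³/s
Check: V = 1.08 m/s, Re = 1.28×10^5, f = 0.02101, h_f = 4.31 m ≈ 4.28 m ✓

Q ≈ 67.9 L/s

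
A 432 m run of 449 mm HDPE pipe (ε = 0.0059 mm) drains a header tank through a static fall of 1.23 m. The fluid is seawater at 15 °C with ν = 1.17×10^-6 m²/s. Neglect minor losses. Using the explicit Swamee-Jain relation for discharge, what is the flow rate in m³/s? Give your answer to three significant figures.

Q ≈ 0.218 m³/s

Swamee-Jain (Type II): Q = -0.965·√(gD⁵h_f/L)·ln[ε/(3.7D) + √(3.17ν²L/(gD³h_f))]
√(gD⁵h_f/L) = √(9.81·0.449⁵·1.23/432) = 0.02258
ε/(3.7D) = 3.55×10^-6; √(3.17ν²L/(gD³h_f)) = 4.14×10^-5
Q = -0.965·0.02258·ln(4.498×10^-5) = 0.2181 m³/s
Check: V = 1.38 m/s, Re = 5.29×10^5, f = 0.01318, h_f = 1.23 m ≈ 1.23 m ✓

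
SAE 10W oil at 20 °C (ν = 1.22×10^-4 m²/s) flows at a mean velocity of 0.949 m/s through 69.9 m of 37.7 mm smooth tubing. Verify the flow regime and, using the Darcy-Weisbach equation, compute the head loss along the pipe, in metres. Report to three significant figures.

Re = VD/ν = 0.949·0.03770/1.22×10^-4 = 293 → laminar (Re < 2300)
f = 64/Re = 0.2182
h_f = f(L/D)V²/(2g) = 0.2182·(69.9/0.03770)·0.949²/(2·9.81) = 18.57 m

h_f ≈ 18.6 m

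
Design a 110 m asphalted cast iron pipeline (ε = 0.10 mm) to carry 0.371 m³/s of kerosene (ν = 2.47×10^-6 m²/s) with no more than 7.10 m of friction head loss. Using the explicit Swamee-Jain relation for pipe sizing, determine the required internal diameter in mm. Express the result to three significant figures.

D ≈ 315 mm

Swamee-Jain (Type III): D = 0.66·[ε^1.25·(LQ²/(gh_f))^4.75 + ν·Q^9.4·(L/(gh_f))^5.2]^0.04
LQ²/(gh_f) = 0.2174; L/(gh_f) = 1.579
Term 1 = ε^1.25·(…)^4.75 = 7.11×10^-9; Term 2 = ν·Q^9.4·(…)^5.2 = 2.38×10^-9
D = 0.66·(7.11×10^-9 + 2.38×10^-9)^0.04 = 0.3152 m = 315 mm
Check: V = 4.75 m/s, Re = 6.07×10^5, f = 0.01631, h_f = 6.55 m ≈ 7.10 m ✓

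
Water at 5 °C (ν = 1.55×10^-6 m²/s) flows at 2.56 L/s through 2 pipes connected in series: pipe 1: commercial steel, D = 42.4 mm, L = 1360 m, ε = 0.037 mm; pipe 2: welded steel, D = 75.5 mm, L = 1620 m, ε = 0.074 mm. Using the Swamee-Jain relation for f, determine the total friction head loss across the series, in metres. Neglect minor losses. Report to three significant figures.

Pipe 1: V = 1.813 m/s, Re = 4.96×10^4, ε/D = 8.73×10^-4, f = 0.02383, h_1 = f(L/D)V²/2g = 128.1 m
Pipe 2: V = 0.5718 m/s, Re = 2.79×10^4, ε/D = 9.80×10^-4, f = 0.02641, h_2 = f(L/D)V²/2g = 9.445 m
Series → Q common, losses add: H = Σh = 137.5 m

H ≈ 138 m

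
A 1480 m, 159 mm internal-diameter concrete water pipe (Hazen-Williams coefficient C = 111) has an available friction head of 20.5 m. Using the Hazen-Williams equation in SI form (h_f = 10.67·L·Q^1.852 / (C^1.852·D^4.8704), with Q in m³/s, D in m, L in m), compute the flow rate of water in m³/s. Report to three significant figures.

Q ≈ 0.0243 m³/s

Rearranging: Q = [h_f·C^1.852·D^4.8704 / (10.67·L)]^(1/1.852)
Q = [20.5·111^1.852·0.159^4.8704 / (10.67·1480)]^0.540 = 0.02435 m³/s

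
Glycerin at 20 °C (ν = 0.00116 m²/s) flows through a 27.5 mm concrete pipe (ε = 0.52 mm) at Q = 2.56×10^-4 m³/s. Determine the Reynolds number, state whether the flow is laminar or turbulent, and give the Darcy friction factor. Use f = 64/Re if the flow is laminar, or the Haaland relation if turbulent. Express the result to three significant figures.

V = 4Q/(πD²) = 0.4310 m/s
Re = VD/ν = 0.4310·0.0275/0.00116 = 10.2
Re < 2300 → laminar → f = 64/Re = 6.264

Re ≈ 10.2; laminar; f = 64/Re ≈ 6.26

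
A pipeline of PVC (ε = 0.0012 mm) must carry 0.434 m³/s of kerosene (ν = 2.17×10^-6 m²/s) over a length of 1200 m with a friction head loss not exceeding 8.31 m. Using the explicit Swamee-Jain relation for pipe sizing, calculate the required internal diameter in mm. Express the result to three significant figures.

D ≈ 501 mm

Swamee-Jain (Type III): D = 0.66·[ε^1.25·(LQ²/(gh_f))^4.75 + ν·Q^9.4·(L/(gh_f))^5.2]^0.04
LQ²/(gh_f) = 2.773; L/(gh_f) = 14.72
Term 1 = ε^1.25·(…)^4.75 = 5.04×10^-6; Term 2 = ν·Q^9.4·(…)^5.2 = 0.00100
D = 0.66·(5.04×10^-6 + 0.00100)^0.04 = 0.5009 m = 501 mm
Check: V = 2.20 m/s, Re = 5.08×10^5, f = 0.01309, h_f = 7.76 m ≈ 8.31 m ✓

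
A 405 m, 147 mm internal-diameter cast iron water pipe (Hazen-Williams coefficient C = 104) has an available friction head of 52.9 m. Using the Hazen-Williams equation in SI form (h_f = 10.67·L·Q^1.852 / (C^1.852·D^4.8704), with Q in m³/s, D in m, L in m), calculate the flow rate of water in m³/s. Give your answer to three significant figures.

Q ≈ 0.0623 m³/s

Rearranging: Q = [h_f·C^1.852·D^4.8704 / (10.67·L)]^(1/1.852)
Q = [52.9·104^1.852·0.147^4.8704 / (10.67·405)]^0.540 = 0.06234 m³/s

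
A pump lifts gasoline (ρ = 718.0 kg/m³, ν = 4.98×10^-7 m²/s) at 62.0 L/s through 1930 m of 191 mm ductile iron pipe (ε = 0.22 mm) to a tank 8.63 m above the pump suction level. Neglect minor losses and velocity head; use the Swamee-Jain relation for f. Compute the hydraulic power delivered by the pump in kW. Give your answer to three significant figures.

P_hyd ≈ 25.6 kW

V = 4Q/(πD²) = 2.164 m/s; Re = 8.30×10^5; ε/D = 0.00115; f = 0.02075
h_f = f(L/D)V²/2g = 50.05 m
Total head H = z + h_f = 8.63 + 50.05 = 58.68 m
P_hyd = ρgQH = 718.0·9.81·0.0620·58.68 = 25.63 kW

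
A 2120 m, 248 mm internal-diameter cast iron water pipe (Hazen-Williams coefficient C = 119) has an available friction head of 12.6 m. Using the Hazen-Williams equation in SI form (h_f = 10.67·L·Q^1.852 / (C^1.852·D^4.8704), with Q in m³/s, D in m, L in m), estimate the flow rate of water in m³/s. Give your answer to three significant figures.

Q ≈ 0.0532 m³/s

Rearranging: Q = [h_f·C^1.852·D^4.8704 / (10.67·L)]^(1/1.852)
Q = [12.6·119^1.852·0.248^4.8704 / (10.67·2120)]^0.540 = 0.05321 m³/s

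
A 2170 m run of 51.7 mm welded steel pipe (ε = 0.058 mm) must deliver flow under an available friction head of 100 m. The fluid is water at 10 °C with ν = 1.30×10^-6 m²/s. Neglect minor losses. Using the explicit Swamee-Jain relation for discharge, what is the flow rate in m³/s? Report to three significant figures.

Q ≈ 0.00293 m³/s

Swamee-Jain (Type II): Q = -0.965·√(gD⁵h_f/L)·ln[ε/(3.7D) + √(3.17ν²L/(gD³h_f))]
√(gD⁵h_f/L) = √(9.81·0.0517⁵·100/2170) = 4.086×10^-4
ε/(3.7D) = 3.03×10^-4; √(3.17ν²L/(gD³h_f)) = 2.93×10^-4
Q = -0.965·4.086×10^-4·ln(5.960×10^-4) = 0.002928 m³/s
Check: V = 1.39 m/s, Re = 5.55×10^4, f = 0.02421, h_f = 101 m ≈ 100 m ✓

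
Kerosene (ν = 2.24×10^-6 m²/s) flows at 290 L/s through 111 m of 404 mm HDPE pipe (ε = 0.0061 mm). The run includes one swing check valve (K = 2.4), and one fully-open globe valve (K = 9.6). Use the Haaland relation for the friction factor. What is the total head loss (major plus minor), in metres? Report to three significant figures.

V = 4Q/(πD²) = 2.262 m/s; V²/2g = 0.2609 m
Re = 4.08×10^5, ε/D = 1.51×10^-5 → f = 0.01370 (Haaland)
Major: h_f = f(L/D)·V²/2g = 0.01370·274.8·0.2609 = 0.9821 m
Minor: ΣK = 12.0; h_m = ΣK·V²/2g = 3.130 m
Total H_L = 0.9821 + 3.130 = 4.112 m

H_L ≈ 4.11 m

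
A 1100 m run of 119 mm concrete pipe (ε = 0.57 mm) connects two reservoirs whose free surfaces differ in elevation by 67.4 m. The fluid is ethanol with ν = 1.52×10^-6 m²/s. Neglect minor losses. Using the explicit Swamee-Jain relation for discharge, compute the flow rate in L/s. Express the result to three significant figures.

Q ≈ 24.1 L/s

Swamee-Jain (Type II): Q = -0.965·√(gD⁵h_f/L)·ln[ε/(3.7D) + √(3.17ν²L/(gD³h_f))]
√(gD⁵h_f/L) = √(9.81·0.119⁵·67.4/1100) = 0.003787
ε/(3.7D) = 0.00129; √(3.17ν²L/(gD³h_f)) = 8.50×10^-5
Q = -0.965·0.003787·ln(0.001380) = 0.02407 m³/s
Check: V = 2.16 m/s, Re = 1.69×10^5, f = 0.03075, h_f = 67.8 m ≈ 67.4 m ✓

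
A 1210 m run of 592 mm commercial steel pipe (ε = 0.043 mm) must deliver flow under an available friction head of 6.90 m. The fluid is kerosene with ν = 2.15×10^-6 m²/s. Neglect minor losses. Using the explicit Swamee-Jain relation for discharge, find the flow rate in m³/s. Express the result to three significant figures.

Swamee-Jain (Type II): Q = -0.965·√(gD⁵h_f/L)·ln[ε/(3.7D) + √(3.17ν²L/(gD³h_f))]
√(gD⁵h_f/L) = √(9.81·0.592⁵·6.90/1210) = 0.06378
ε/(3.7D) = 1.96×10^-5; √(3.17ν²L/(gD³h_f)) = 3.55×10^-5
Q = -0.965·0.06378·ln(5.516×10^-5) = 0.6035 m³/s
Check: V = 2.19 m/s, Re = 6.04×10^5, f = 0.01381, h_f = 6.92 m ≈ 6.90 m ✓

Q ≈ 0.603 m³/s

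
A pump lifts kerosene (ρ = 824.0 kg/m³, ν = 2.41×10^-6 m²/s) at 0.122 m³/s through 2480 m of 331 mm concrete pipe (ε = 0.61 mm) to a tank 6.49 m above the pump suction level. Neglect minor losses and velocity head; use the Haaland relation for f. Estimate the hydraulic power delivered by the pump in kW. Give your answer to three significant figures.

P_hyd ≈ 24.4 kW

V = 4Q/(πD²) = 1.418 m/s; Re = 1.95×10^5; ε/D = 0.00184; f = 0.02382
h_f = f(L/D)V²/2g = 18.28 m
Total head H = z + h_f = 6.49 + 18.28 = 24.77 m
P_hyd = ρgQH = 824.0·9.81·0.122·24.77 = 24.43 kW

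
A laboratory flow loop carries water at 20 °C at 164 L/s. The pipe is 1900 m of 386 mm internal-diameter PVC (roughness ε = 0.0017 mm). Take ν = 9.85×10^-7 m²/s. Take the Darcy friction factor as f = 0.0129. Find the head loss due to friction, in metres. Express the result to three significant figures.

V = 4Q/(πD²) = 4·0.164/(π·0.386²) = 1.401 m/s
h_f = f(L/D)V²/(2g) = 0.01290·(1900/0.386)·1.401²/(2·9.81) = 6.356 m

h_f ≈ 6.36 m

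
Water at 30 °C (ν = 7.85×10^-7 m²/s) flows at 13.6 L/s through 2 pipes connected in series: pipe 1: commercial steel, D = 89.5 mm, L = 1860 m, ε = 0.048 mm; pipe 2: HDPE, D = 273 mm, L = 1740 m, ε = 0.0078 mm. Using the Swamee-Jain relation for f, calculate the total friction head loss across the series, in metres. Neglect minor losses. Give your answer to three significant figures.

Pipe 1: V = 2.162 m/s, Re = 2.46×10^5, ε/D = 5.36×10^-4, f = 0.01880, h_1 = f(L/D)V²/2g = 93.05 m
Pipe 2: V = 0.2323 m/s, Re = 8.08×10^4, ε/D = 2.86×10^-5, f = 0.01884, h_2 = f(L/D)V²/2g = 0.3304 m
Series → Q common, losses add: H = Σh = 93.38 m

H ≈ 93.4 m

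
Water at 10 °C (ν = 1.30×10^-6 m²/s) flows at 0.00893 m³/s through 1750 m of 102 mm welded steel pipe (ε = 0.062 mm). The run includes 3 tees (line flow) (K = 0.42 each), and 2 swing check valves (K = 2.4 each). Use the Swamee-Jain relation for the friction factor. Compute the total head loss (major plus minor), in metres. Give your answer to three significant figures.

H_L ≈ 22.6 m

V = 4Q/(πD²) = 1.093 m/s; V²/2g = 0.06087 m
Re = 8.57×10^4, ε/D = 6.08×10^-4 → f = 0.02127 (Swamee-Jain)
Major: h_f = f(L/D)·V²/2g = 0.02127·17157·0.06087 = 22.21 m
Minor: ΣK = 6.06; h_m = ΣK·V²/2g = 0.3689 m
Total H_L = 22.21 + 0.3689 = 22.58 m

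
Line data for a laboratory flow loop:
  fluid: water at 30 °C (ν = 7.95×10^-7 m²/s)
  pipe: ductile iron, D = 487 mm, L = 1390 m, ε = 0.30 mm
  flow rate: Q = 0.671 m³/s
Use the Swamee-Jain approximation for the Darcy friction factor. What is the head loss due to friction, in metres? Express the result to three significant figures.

V = 4Q/(πD²) = 4·0.671/(π·0.487²) = 3.602 m/s
Re = VD/ν = 3.602·0.487/7.95×10^-7 = 2.21×10^6 → turbulent
ε/D = 0.30/487 = 6.16×10^-4
Swamee-Jain: f = 0.01777
h_f = f(L/D)V²/(2g) = 0.01777·(1390/0.487)·3.602²/(2·9.81) = 33.55 m

h_f ≈ 33.6 m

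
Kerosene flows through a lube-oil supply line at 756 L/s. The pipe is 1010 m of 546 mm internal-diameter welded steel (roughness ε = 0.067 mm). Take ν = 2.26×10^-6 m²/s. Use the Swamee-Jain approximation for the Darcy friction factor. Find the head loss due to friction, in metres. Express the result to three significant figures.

h_f ≈ 13.9 m

V = 4Q/(πD²) = 4·0.756/(π·0.546²) = 3.229 m/s
Re = VD/ν = 3.229·0.546/2.26×10^-6 = 7.80×10^5 → turbulent
ε/D = 0.067/546 = 1.23×10^-4
Swamee-Jain: f = 0.01411
h_f = f(L/D)V²/(2g) = 0.01411·(1010/0.546)·3.229²/(2·9.81) = 13.87 m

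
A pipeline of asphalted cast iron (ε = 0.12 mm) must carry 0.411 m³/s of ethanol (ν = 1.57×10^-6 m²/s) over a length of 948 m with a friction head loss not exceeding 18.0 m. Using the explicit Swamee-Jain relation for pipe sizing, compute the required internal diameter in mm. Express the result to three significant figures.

D ≈ 417 mm

Swamee-Jain (Type III): D = 0.66·[ε^1.25·(LQ²/(gh_f))^4.75 + ν·Q^9.4·(L/(gh_f))^5.2]^0.04
LQ²/(gh_f) = 0.9069; L/(gh_f) = 5.369
Term 1 = ε^1.25·(…)^4.75 = 7.89×10^-6; Term 2 = ν·Q^9.4·(…)^5.2 = 2.30×10^-6
D = 0.66·(7.89×10^-6 + 2.30×10^-6)^0.04 = 0.4167 m = 417 mm
Check: V = 3.01 m/s, Re = 8.00×10^5, f = 0.01582, h_f = 16.6 m ≈ 18.0 m ✓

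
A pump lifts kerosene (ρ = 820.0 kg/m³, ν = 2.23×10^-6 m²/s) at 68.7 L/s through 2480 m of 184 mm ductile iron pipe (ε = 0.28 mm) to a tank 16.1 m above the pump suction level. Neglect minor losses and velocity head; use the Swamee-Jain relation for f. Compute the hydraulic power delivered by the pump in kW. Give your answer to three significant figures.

P_hyd ≈ 67.1 kW

V = 4Q/(πD²) = 2.584 m/s; Re = 2.13×10^5; ε/D = 0.00152; f = 0.02298
h_f = f(L/D)V²/2g = 105.4 m
Total head H = z + h_f = 16.1 + 105.4 = 121.5 m
P_hyd = ρgQH = 820.0·9.81·0.0687·121.5 = 67.13 kW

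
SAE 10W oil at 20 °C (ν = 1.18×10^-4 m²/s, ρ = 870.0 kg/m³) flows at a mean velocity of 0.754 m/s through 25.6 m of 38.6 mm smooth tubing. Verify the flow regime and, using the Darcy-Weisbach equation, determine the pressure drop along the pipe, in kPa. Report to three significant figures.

Δp ≈ 42.6 kPa

Re = VD/ν = 0.754·0.03860/1.18×10^-4 = 247 → laminar (Re < 2300)
f = 64/Re = 0.2595
h_f = f(L/D)V²/(2g) = 0.2595·(25.6/0.03860)·0.754²/(2·9.81) = 4.987 m
Δp = ρg·h_f = 870.0·9.81·4.987 = 42.56 kPa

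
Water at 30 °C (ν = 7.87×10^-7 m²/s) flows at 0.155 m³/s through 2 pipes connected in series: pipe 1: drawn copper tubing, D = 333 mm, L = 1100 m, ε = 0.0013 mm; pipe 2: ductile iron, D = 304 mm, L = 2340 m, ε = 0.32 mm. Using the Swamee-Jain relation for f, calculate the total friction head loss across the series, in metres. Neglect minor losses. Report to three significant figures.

Pipe 1: V = 1.780 m/s, Re = 7.53×10^5, ε/D = 3.90×10^-6, f = 0.01226, h_1 = f(L/D)V²/2g = 6.540 m
Pipe 2: V = 2.135 m/s, Re = 8.25×10^5, ε/D = 0.00105, f = 0.02033, h_2 = f(L/D)V²/2g = 36.38 m
Series → Q common, losses add: H = Σh = 42.92 m

H ≈ 42.9 m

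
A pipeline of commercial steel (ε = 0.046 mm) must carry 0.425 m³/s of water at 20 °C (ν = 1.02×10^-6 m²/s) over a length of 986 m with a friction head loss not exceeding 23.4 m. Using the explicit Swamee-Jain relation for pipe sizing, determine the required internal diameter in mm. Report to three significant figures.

D ≈ 389 mm

Swamee-Jain (Type III): D = 0.66·[ε^1.25·(LQ²/(gh_f))^4.75 + ν·Q^9.4·(L/(gh_f))^5.2]^0.04
LQ²/(gh_f) = 0.7758; L/(gh_f) = 4.295
Term 1 = ε^1.25·(…)^4.75 = 1.13×10^-6; Term 2 = ν·Q^9.4·(…)^5.2 = 6.41×10^-7
D = 0.66·(1.13×10^-6 + 6.41×10^-7)^0.04 = 0.3886 m = 389 mm
Check: V = 3.58 m/s, Re = 1.37×10^6, f = 0.01347, h_f = 22.4 m ≈ 23.4 m ✓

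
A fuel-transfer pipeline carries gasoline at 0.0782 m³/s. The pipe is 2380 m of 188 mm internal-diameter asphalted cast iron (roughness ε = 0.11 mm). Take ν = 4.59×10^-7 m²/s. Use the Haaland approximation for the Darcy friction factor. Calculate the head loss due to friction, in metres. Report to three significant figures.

h_f ≈ 90.5 m

V = 4Q/(πD²) = 4·0.0782/(π·0.188²) = 2.817 m/s
Re = VD/ν = 2.817·0.188/4.59×10^-7 = 1.15×10^6 → turbulent
ε/D = 0.11/188 = 5.85×10^-4
Haaland: f = 0.01768
h_f = f(L/D)V²/(2g) = 0.01768·(2380/0.188)·2.817²/(2·9.81) = 90.54 m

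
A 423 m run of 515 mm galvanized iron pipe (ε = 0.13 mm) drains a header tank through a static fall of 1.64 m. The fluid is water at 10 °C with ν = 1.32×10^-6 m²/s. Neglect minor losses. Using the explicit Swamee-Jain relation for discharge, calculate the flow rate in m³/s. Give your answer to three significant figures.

Q ≈ 0.330 m³/s

Swamee-Jain (Type II): Q = -0.965·√(gD⁵h_f/L)·ln[ε/(3.7D) + √(3.17ν²L/(gD³h_f))]
√(gD⁵h_f/L) = √(9.81·0.515⁵·1.64/423) = 0.03712
ε/(3.7D) = 6.82×10^-5; √(3.17ν²L/(gD³h_f)) = 3.26×10^-5
Q = -0.965·0.03712·ln(1.008×10^-4) = 0.3296 m³/s
Check: V = 1.58 m/s, Re = 6.17×10^5, f = 0.01574, h_f = 1.65 m ≈ 1.64 m ✓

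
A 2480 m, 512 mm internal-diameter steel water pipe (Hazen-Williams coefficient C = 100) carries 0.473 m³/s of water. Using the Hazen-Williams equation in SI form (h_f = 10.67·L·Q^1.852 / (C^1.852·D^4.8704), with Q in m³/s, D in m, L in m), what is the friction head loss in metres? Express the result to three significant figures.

h_f ≈ 34.1 m

h_f = 10.67·2480·0.473^1.852 / (100^1.852·0.512^4.8704) = 34.07 m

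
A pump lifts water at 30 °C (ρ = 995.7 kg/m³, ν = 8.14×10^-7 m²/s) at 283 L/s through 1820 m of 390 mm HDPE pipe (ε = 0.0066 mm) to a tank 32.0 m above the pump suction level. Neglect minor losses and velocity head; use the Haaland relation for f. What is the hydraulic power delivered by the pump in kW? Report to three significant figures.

V = 4Q/(πD²) = 2.369 m/s; Re = 1.14×10^6; ε/D = 1.69×10^-5; f = 0.01169
h_f = f(L/D)V²/2g = 15.60 m
Total head H = z + h_f = 32.0 + 15.60 = 47.60 m
P_hyd = ρgQH = 995.7·9.81·0.283·47.60 = 131.6 kW

P_hyd ≈ 132 kW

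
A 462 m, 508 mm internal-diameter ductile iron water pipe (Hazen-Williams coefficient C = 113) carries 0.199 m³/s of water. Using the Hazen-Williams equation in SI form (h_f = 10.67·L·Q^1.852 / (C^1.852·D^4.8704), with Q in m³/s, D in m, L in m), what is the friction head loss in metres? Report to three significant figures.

h_f ≈ 1.06 m

h_f = 10.67·462·0.199^1.852 / (113^1.852·0.508^4.8704) = 1.058 m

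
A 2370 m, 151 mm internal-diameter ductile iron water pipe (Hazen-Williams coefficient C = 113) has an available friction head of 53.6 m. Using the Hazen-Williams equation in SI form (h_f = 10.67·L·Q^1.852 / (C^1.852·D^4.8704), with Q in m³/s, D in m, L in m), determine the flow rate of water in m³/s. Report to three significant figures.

Q ≈ 0.0282 m³/s

Rearranging: Q = [h_f·C^1.852·D^4.8704 / (10.67·L)]^(1/1.852)
Q = [53.6·113^1.852·0.151^4.8704 / (10.67·2370)]^0.540 = 0.02820 m³/s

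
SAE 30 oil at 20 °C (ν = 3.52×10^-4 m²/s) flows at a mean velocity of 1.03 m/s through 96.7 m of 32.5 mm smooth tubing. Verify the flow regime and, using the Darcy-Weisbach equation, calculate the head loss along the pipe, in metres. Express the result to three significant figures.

h_f ≈ 108 m

Re = VD/ν = 1.03·0.03250/3.52×10^-4 = 95.1 → laminar (Re < 2300)
f = 64/Re = 0.6730
h_f = f(L/D)V²/(2g) = 0.6730·(96.7/0.03250)·1.03²/(2·9.81) = 108.3 m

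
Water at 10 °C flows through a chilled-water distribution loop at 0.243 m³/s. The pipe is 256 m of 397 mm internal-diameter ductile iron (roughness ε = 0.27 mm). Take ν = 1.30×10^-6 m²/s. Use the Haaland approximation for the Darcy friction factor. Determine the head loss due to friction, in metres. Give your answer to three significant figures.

h_f ≈ 2.35 m

V = 4Q/(πD²) = 4·0.243/(π·0.397²) = 1.963 m/s
Re = VD/ν = 1.963·0.397/1.30×10^-6 = 5.99×10^5 → turbulent
ε/D = 0.27/397 = 6.80×10^-4
Haaland: f = 0.01853
h_f = f(L/D)V²/(2g) = 0.01853·(256/0.397)·1.963²/(2·9.81) = 2.346 m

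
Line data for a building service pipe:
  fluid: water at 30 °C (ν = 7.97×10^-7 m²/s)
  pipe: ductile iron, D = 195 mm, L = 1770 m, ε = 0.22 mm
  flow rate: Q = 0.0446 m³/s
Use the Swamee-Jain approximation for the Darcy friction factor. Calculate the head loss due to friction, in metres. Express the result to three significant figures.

h_f ≈ 21.8 m

V = 4Q/(πD²) = 4·0.0446/(π·0.195²) = 1.493 m/s
Re = VD/ν = 1.493·0.195/7.97×10^-7 = 3.65×10^5 → turbulent
ε/D = 0.22/195 = 0.00113
Swamee-Jain: f = 0.02110
h_f = f(L/D)V²/(2g) = 0.02110·(1770/0.195)·1.493²/(2·9.81) = 21.77 m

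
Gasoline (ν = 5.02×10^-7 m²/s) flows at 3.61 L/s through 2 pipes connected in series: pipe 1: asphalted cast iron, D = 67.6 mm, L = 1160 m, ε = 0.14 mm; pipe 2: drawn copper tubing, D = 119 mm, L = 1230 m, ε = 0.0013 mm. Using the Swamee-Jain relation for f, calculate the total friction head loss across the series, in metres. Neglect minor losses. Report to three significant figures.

H ≈ 23.3 m

Pipe 1: V = 1.006 m/s, Re = 1.35×10^5, ε/D = 0.00207, f = 0.02510, h_1 = f(L/D)V²/2g = 22.21 m
Pipe 2: V = 0.3246 m/s, Re = 7.69×10^4, ε/D = 1.09×10^-5, f = 0.01894, h_2 = f(L/D)V²/2g = 1.051 m
Series → Q common, losses add: H = Σh = 23.26 m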